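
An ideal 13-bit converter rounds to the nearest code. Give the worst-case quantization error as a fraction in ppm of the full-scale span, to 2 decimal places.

Rounding → worst-case error = ½ LSB = V_FS/2^14, so 1e+06/16384 = 61.0352 ppm of full scale.

61.04 ppm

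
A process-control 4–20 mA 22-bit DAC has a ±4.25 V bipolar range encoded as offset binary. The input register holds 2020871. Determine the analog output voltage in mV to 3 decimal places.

LSB = 8.5 V / 2^22 = 2.03 µV.
V_out = (−4.25) + 2020871 × 2.02656e-06 V = -0.154588 V.
= -154.588 mV.

-154.588 mV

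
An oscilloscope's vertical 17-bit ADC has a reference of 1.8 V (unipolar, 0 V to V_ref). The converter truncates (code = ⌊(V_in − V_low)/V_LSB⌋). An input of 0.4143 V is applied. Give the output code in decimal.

LSB = 1.8 V / 131072 = 13.73 µV.
(V_in − V_low)/LSB = (0.4143 − 0) / 1.37329e-05 = 30168.405.
Floor → code 30168.

code 30168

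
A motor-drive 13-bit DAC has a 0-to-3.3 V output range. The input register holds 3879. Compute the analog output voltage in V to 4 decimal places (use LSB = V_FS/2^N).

1.5626 V

LSB = 3.3 V / 2^13 = 402.83 µV.
V_out = 0 + 3879 × 0.000402832 V = 1.56259 V.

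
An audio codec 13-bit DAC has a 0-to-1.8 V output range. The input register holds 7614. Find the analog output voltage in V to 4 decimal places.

LSB = 1.8 V / 2^13 = 219.73 µV.
V_out = 0 + 7614 × 0.000219727 V = 1.673 V.

1.6730 V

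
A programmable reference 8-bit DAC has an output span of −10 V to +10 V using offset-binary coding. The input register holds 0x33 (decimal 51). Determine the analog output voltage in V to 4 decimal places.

-6.0156 V

LSB = 20 V / 2^8 = 78.125 mV.
Code 0x33 = 51 decimal.
V_out = (−10) + 51 × 0.078125 V = -6.01562 V.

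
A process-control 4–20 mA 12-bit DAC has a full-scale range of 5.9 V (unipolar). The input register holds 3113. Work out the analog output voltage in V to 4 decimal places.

4.4841 V

LSB = 5.9 V / 2^12 = 1.440 mV.
V_out = 0 + 3113 × 0.00144043 V = 4.48406 V.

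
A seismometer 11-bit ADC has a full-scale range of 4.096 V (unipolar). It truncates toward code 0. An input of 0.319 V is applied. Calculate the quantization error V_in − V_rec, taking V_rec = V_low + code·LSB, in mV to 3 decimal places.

One LSB is 4.096 V / 2048 = 2.000 mV.
(V_in − V_low)/LSB = (0.319 − 0)/0.002 = 159.5000 → code 159 (floor).
Reconstructed: 0.318 V.
Error = 0.319 − 0.318 = 0.001 V = 1.000 mV.

1.000 mV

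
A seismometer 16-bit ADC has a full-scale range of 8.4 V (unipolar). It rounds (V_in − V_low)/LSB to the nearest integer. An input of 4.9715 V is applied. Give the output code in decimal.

code 38787

Full-scale span = 8.4 V; LSB = 8.4/2^16 = 128.17 µV.
Input sits at 38787.170 steps above V_low.
round(38787.170) = 38787.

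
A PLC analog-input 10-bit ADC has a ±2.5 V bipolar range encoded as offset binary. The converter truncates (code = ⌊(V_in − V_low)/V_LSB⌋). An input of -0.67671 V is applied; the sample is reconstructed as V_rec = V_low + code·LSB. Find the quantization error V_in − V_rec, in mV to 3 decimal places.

One LSB is 5 V / 1024 = 4.883 mV.
(V_in − V_low)/LSB = (-0.67671 − (−2.5))/0.00488281 = 373.4098 → code 373 (floor).
V_rec = (−2.5) + 373·0.00488281 = -0.67871094 V.
Difference: 0.00200094 V → 2.001 mV.

2.001 mV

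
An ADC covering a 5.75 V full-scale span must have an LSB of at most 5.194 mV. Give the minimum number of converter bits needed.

Number of steps required ≥ 5.75 V / 5.194 mV = 1107.05.
Need 2^N ≥ 1107.05; 2^10 = 1024, 2^11 = 2048.
Minimum N = 11.

11 bits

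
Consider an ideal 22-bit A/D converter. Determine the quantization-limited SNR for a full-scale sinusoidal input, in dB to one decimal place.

134.2 dB

SNR ≈ 6.02·N + 1.76 dB = 6.02·22 + 1.76 = 134.20 dB.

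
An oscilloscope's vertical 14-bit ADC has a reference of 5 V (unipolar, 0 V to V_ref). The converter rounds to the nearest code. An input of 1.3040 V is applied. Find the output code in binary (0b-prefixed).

code 0b1000010110001 (decimal 4273)

LSB = 5 V / 16384 = 305.18 µV.
Input sits at 4272.947 steps above V_low.
round(4272.947) = 4273.
In binary (0b-prefixed): 0b1000010110001.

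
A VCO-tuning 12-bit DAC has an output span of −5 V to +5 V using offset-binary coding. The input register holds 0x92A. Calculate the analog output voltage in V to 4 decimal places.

0.7275 V

LSB = 10 V / 2^12 = 2.441 mV.
Code 0x92A = 2346 decimal.
V_out = (−5) + 2346 × 0.00244141 V = 0.727539 V.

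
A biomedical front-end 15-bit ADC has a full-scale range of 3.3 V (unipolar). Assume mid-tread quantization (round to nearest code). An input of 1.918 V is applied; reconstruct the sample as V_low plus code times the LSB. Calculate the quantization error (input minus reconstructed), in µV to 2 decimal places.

15.99 µV

LSB = 3.3/2^15 = 100.71 µV.
(1.918 − 0)/0.000100708 = 19045.1588; round gives code 19045.
V_rec = 0 + 19045·0.000100708 = 1.917984 V.
Error = 1.918 − 1.917984 = 1.59912e-05 V = 15.99 µV.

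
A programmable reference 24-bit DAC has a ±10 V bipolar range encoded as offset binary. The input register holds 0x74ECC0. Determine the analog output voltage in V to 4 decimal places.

-0.8652 V

LSB = 20 V / 2^24 = 1.19 µV.
Code 0x74ECC0 = 7662784 decimal.
V_out = (−10) + 7662784 × 1.19209e-06 V = -0.86525 V.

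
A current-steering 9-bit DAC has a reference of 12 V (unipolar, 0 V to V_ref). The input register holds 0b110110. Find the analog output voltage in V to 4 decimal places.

1.2656 V

LSB = 12 V / 2^9 = 23.438 mV.
Code 0b110110 = 54 decimal.
V_out = 0 + 54 × 0.0234375 V = 1.26562 V.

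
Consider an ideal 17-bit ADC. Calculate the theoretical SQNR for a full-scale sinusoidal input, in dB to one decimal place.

104.1 dB

SNR ≈ 6.02·N + 1.76 dB = 6.02·17 + 1.76 = 104.10 dB.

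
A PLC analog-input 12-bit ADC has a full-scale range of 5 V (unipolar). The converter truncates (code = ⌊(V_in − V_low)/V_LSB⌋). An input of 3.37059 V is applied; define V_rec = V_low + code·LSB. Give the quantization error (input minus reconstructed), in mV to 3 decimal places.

0.229 mV

One LSB is 5 V / 4096 = 1.221 mV.
(3.37059 − 0)/0.0012207 = 2761.1873; ⌊·⌋ gives code 2761.
Code 2761 maps back to 0 + 2761×0.0012207 V = 3.3703613 V.
V_in − V_rec = 0.000228672 V = 0.229 mV.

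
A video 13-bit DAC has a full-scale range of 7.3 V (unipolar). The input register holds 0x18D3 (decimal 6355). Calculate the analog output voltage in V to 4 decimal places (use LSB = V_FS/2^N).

5.6630 V

LSB = 7.3 V / 2^13 = 0.891 mV.
Code 0x18D3 = 6355 decimal.
V_out = 0 + 6355 × 0.000891113 V = 5.66302 V.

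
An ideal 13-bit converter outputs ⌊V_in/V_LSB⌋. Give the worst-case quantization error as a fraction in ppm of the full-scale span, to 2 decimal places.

Truncating → worst-case error = 1 LSB = V_FS/2^13, so 1e+06/8192 = 122.07 ppm of full scale.

122.07 ppm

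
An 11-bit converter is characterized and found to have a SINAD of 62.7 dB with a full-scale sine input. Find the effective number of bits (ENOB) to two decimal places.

10.12 bits

ENOB = (SINAD − 1.76) / 6.02 = (62.7 − 1.76)/6.02 = 10.123.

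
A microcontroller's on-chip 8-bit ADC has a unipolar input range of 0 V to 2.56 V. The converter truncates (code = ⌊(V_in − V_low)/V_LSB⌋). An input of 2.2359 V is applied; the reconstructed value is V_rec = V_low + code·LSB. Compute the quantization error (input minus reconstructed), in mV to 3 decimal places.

LSB = 2.56/2^8 = 10.000 mV.
(2.2359 − 0)/0.01 = 223.5900; ⌊·⌋ gives code 223.
V_rec = 0 + 223·0.01 = 2.23 V.
Error = 2.2359 − 2.23 = 0.0059 V = 5.900 mV.

5.900 mV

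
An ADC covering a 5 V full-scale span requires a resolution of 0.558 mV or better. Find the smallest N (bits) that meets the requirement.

Number of steps required ≥ 5 V / 0.558 mV = 8960.57.
Need 2^N ≥ 8960.57; 2^13 = 8192, 2^14 = 16384.
Minimum N = 14.

14 bits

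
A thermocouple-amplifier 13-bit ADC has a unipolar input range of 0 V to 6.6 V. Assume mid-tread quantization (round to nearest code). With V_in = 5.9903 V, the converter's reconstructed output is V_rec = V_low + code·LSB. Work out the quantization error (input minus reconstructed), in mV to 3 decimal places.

Step size: 6.6 V ÷ 2^13 = 0.806 mV.
Scaled input = 7435.2330 LSBs, so code = 7435.
Reconstructed: 5.9901123 V.
Error = 5.9903 − 5.9901123 = 0.000187695 V = 0.188 mV.

0.188 mV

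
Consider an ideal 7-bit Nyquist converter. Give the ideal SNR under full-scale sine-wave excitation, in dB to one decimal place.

SNR ≈ 6.02·N + 1.76 dB = 6.02·7 + 1.76 = 43.90 dB.

43.9 dB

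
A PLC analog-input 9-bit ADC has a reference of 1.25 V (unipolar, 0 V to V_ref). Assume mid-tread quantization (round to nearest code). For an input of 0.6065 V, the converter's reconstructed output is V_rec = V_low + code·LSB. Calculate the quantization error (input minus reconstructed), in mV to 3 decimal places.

One LSB is 1.25 V / 512 = 2.441 mV.
Scaled input = 248.4224 LSBs, so code = 248.
Reconstructed: 0.60546875 V.
Difference: 0.00103125 V → 1.031 mV.

1.031 mV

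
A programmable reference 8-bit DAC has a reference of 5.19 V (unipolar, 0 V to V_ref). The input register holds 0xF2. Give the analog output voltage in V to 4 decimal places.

4.9062 V

LSB = 5.19 V / 2^8 = 20.273 mV.
Code 0xF2 = 242 decimal.
V_out = 0 + 242 × 0.0202734 V = 4.90617 V.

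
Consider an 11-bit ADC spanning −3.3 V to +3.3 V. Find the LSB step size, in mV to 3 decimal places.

3.223 mV

Full-scale span = 6.6 V.
LSB = 6.6 / 2^11 = 6.6 / 2048 = 0.00322266 V = 3.223 mV.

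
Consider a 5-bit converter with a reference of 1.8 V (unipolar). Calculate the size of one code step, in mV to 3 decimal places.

Full-scale span = 1.8 V.
LSB = 1.8 / 2^5 = 1.8 / 32 = 0.05625 V = 56.250 mV.

56.250 mV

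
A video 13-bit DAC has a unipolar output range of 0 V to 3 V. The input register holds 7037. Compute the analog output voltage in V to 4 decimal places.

2.5770 V

LSB = 3 V / 2^13 = 366.21 µV.
V_out = 0 + 7037 × 0.000366211 V = 2.57703 V.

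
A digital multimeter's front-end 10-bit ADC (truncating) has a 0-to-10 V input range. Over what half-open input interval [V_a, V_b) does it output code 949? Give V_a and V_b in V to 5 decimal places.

LSB = 10/2^10 = 9.766 mV.
V_a = V_low + 949·LSB = 9.26758 V; V_b = V_low + 950·LSB = 9.27734 V.

[9.26758 V, 9.27734 V)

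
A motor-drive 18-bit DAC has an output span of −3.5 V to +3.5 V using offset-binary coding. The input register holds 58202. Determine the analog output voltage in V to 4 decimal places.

LSB = 7 V / 2^18 = 26.70 µV.
V_out = (−3.5) + 58202 × 2.67029e-05 V = -1.94584 V.

-1.9458 V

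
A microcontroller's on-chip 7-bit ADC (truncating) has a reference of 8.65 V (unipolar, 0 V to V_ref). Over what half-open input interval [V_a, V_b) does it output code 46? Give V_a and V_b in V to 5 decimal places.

LSB = 8.65/2^7 = 67.578 mV.
V_a = V_low + 46·LSB = 3.10859 V; V_b = V_low + 47·LSB = 3.17617 V.

[3.10859 V, 3.17617 V)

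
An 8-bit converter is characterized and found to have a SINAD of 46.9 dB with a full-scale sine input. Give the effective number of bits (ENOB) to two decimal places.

ENOB = (SINAD − 1.76) / 6.02 = (46.9 − 1.76)/6.02 = 7.498.

7.50 bits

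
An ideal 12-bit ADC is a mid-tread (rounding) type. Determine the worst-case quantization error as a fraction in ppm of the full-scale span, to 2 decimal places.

122.07 ppm

Rounding → worst-case error = ½ LSB = V_FS/2^13, so 1e+06/8192 = 122.07 ppm of full scale.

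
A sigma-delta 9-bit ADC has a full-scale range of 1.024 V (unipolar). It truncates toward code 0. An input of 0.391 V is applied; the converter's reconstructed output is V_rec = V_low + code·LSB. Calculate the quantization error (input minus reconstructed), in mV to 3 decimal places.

1.000 mV

One LSB is 1.024 V / 512 = 2.000 mV.
(V_in − V_low)/LSB = (0.391 − 0)/0.002 = 195.5000 → code 195 (floor).
V_rec = 0 + 195·0.002 = 0.39 V.
V_in − V_rec = 0.001 V = 1.000 mV.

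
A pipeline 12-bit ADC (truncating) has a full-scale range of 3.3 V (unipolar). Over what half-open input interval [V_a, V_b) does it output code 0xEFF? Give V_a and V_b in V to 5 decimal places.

LSB = 3.3/2^12 = 0.806 mV.
Code 0xEFF = 3839 decimal.
V_a = V_low + 3839·LSB = 3.09294 V; V_b = V_low + 3840·LSB = 3.09375 V.

[3.09294 V, 3.09375 V)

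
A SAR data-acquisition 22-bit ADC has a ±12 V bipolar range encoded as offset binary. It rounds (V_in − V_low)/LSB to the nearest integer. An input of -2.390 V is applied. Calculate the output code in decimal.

LSB = 24 V / 4194304 = 5.72 µV.
(-2.390 − (−12)) / 5.72205e-06 = 1679469.227 LSBs.
So the output code is 1679469.

code 1679469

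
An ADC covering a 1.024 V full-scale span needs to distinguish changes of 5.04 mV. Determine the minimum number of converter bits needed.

8 bits

Number of steps required ≥ 1.024 V / 5.04 mV = 203.17.
Need 2^N ≥ 203.17; 2^7 = 128, 2^8 = 256.
Minimum N = 8.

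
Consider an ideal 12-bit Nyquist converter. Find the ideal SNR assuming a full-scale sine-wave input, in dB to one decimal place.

SNR ≈ 6.02·N + 1.76 dB = 6.02·12 + 1.76 = 74.00 dB.

74.0 dB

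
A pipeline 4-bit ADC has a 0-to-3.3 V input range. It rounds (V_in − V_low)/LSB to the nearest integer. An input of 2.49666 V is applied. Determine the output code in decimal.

code 12

With 16 levels over 3.3 V, one step is 206.250 mV.
(V_in − V_low)/LSB = (2.49666 − 0) / 0.20625 = 12.105.
So the output code is 12.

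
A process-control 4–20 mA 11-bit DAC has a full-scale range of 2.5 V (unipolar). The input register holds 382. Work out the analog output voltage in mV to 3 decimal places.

466.309 mV

LSB = 2.5 V / 2^11 = 1.221 mV.
V_out = 0 + 382 × 0.0012207 V = 0.466309 V.
= 466.309 mV.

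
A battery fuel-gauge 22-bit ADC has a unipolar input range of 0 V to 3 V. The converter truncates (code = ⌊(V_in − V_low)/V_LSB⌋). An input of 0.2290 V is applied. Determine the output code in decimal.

Full-scale span = 3 V; LSB = 3/2^22 = 0.72 µV.
(V_in − V_low)/LSB = (0.2290 − 0) / 7.15256e-07 = 320165.205.
Floor → code 320165.

code 320165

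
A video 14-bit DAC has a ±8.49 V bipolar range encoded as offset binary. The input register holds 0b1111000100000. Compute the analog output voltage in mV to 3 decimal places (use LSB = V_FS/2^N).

LSB = 16.98 V / 2^14 = 1.036 mV.
Code 0b1111000100000 = 7712 decimal.
V_out = (−8.49) + 7712 × 0.00103638 V = -0.497461 V.
= -497.461 mV.

-497.461 mV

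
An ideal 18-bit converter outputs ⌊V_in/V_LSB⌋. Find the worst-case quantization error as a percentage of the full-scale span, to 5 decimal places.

0.00038 %

Truncating → worst-case error = 1 LSB = V_FS/2^18, so 100/262144 = 0.00038147 % of full scale.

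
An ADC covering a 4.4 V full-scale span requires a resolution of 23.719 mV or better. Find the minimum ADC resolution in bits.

8 bits

Number of steps required ≥ 4.4 V / 23.719 mV = 185.51.
Need 2^N ≥ 185.51; 2^7 = 128, 2^8 = 256.
Minimum N = 8.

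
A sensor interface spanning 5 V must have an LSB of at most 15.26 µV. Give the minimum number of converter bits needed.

19 bits

Number of steps required ≥ 5 V / 15.26 µV = 327654.00.
Need 2^N ≥ 327654.00; 2^18 = 262144, 2^19 = 524288.
Minimum N = 19.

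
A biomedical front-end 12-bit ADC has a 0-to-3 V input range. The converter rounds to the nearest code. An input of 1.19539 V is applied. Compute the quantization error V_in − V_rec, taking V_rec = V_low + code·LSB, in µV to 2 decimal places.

LSB = 3/2^12 = 0.732 mV.
Scaled input = 1632.1058 LSBs, so code = 1632.
V_rec = 0 + 1632·0.000732422 = 1.1953125 V.
Error = 1.19539 − 1.1953125 = 7.75e-05 V = 77.50 µV.

77.50 µV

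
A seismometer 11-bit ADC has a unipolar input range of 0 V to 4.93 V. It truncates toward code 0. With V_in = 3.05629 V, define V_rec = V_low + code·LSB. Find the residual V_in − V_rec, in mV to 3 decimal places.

LSB = 4.93/2^11 = 2.407 mV.
Scaled input = 1269.6312 LSBs, so code = 1269.
V_rec = 0 + 1269·0.00240723 = 3.0547705 V.
Difference: 0.00151949 V → 1.519 mV.

1.519 mV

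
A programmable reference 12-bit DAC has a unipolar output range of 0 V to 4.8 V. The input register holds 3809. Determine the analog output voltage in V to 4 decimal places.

LSB = 4.8 V / 2^12 = 1.172 mV.
V_out = 0 + 3809 × 0.00117187 V = 4.46367 V.

4.4637 V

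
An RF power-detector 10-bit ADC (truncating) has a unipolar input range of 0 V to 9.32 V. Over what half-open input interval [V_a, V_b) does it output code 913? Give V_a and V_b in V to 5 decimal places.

LSB = 9.32/2^10 = 9.102 mV.
V_a = V_low + 913·LSB = 8.30973 V; V_b = V_low + 914·LSB = 8.31883 V.

[8.30973 V, 8.31883 V)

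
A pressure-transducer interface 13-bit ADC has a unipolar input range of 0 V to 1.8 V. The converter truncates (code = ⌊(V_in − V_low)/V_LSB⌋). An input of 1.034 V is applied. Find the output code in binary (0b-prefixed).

LSB = 1.8 V / 8192 = 219.73 µV.
(1.034 − 0) / 0.000219727 = 4705.849 LSBs.
Floor → code 4705.
In binary (0b-prefixed): 0b1001001100001.

code 0b1001001100001 (decimal 4705)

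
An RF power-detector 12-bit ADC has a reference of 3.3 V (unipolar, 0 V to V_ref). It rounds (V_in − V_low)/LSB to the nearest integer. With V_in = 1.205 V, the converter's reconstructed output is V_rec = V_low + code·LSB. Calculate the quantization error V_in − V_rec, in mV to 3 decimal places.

One LSB is 3.3 V / 4096 = 0.806 mV.
(V_in − V_low)/LSB = (1.205 − 0)/0.000805664 = 1495.6606 → code 1496 (round).
V_rec = 0 + 1496·0.000805664 = 1.2052734 V.
Difference: -0.000273438 V → -0.273 mV.

-0.273 mV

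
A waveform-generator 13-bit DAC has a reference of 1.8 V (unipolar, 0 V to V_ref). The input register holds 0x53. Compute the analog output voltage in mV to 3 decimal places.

18.237 mV

LSB = 1.8 V / 2^13 = 219.73 µV.
Code 0x53 = 83 decimal.
V_out = 0 + 83 × 0.000219727 V = 0.0182373 V.
= 18.237 mV.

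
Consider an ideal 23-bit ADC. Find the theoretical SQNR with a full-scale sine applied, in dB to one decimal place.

SNR ≈ 6.02·N + 1.76 dB = 6.02·23 + 1.76 = 140.22 dB.

140.2 dB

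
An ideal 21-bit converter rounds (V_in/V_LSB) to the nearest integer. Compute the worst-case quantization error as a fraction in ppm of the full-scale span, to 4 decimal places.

0.2384 ppm

Rounding → worst-case error = ½ LSB = V_FS/2^22, so 1e+06/4194304 = 0.238419 ppm of full scale.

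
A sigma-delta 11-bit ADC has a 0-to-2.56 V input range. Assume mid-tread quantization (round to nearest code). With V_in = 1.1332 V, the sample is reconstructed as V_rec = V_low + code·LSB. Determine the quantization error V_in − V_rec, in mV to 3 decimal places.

-0.550 mV

LSB = 2.56/2^11 = 1.250 mV.
Scaled input = 906.5600 LSBs, so code = 907.
V_rec = 0 + 907·0.00125 = 1.13375 V.
V_in − V_rec = -0.00055 V = -0.550 mV.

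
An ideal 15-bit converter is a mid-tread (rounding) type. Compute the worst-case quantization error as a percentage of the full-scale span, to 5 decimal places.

0.00153 %

Rounding → worst-case error = ½ LSB = V_FS/2^16, so 100/65536 = 0.00152588 % of full scale.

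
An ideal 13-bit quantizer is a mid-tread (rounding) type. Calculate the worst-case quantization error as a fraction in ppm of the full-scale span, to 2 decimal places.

Rounding → worst-case error = ½ LSB = V_FS/2^14, so 1e+06/16384 = 61.0352 ppm of full scale.

61.04 ppm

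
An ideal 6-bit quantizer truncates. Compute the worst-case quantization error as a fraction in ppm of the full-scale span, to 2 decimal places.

15625.00 ppm

Truncating → worst-case error = 1 LSB = V_FS/2^6, so 1e+06/64 = 15625 ppm of full scale.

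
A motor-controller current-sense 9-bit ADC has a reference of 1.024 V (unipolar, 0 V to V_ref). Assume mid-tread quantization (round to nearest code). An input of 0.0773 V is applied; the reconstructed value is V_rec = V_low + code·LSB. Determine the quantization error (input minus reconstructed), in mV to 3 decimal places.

-0.700 mV

Step size: 1.024 V ÷ 2^9 = 2.000 mV.
(V_in − V_low)/LSB = (0.0773 − 0)/0.002 = 38.6500 → code 39 (round).
V_rec = 0 + 39·0.002 = 0.078 V.
V_in − V_rec = -0.0007 V = -0.700 mV.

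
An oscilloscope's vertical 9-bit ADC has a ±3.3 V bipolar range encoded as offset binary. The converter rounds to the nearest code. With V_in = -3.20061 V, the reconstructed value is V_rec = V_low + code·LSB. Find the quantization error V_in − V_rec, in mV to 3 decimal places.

-3.735 mV

Step size: 6.6 V ÷ 2^9 = 12.891 mV.
(-3.20061 − (−3.3))/0.0128906 = 7.7103; round gives code 8.
Reconstructed: -3.196875 V.
Error = -3.20061 − (−3.196875) = -0.003735 V = -3.735 mV.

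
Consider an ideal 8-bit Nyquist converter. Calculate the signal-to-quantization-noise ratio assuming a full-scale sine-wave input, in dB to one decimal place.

SNR ≈ 6.02·N + 1.76 dB = 6.02·8 + 1.76 = 49.92 dB.

49.9 dB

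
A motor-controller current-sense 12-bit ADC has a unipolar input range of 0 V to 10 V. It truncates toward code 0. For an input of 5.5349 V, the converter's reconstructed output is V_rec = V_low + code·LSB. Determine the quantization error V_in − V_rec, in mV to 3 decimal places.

0.232 mV

Step size: 10 V ÷ 2^12 = 2.441 mV.
(5.5349 − 0)/0.00244141 = 2267.0950; ⌊·⌋ gives code 2267.
Reconstructed: 5.534668 V.
V_in − V_rec = 0.000232031 V = 0.232 mV.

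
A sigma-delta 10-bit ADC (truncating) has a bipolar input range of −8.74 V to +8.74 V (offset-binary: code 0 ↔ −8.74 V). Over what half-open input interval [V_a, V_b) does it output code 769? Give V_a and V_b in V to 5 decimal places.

LSB = 17.48/2^10 = 17.070 mV.
V_a = V_low + 769·LSB = 4.38707 V; V_b = V_low + 770·LSB = 4.40414 V.

[4.38707 V, 4.40414 V)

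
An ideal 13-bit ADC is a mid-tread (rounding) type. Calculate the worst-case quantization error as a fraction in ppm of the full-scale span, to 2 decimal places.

61.04 ppm

Rounding → worst-case error = ½ LSB = V_FS/2^14, so 1e+06/16384 = 61.0352 ppm of full scale.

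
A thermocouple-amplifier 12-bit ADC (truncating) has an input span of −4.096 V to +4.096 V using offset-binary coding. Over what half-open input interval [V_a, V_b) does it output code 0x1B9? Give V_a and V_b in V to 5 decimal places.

[-3.21400 V, -3.21200 V)

LSB = 8.192/2^12 = 2.000 mV.
Code 0x1B9 = 441 decimal.
V_a = V_low + 441·LSB = -3.214 V; V_b = V_low + 442·LSB = -3.212 V.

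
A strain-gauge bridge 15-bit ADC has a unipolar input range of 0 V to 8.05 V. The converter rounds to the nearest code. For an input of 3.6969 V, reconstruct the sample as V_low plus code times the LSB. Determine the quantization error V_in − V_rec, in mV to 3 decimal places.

Step size: 8.05 V ÷ 2^15 = 245.67 µV.
(3.6969 − 0)/0.000245667 = 15048.4496; round gives code 15048.
Code 15048 maps back to 0 + 15048×0.000245667 V = 3.6967896 V.
Error = 3.6969 − 3.6967896 = 0.000110449 V = 0.110 mV.

0.110 mV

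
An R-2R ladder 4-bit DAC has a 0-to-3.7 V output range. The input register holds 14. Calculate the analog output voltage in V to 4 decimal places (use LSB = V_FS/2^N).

3.2375 V

LSB = 3.7 V / 2^4 = 231.250 mV.
V_out = 0 + 14 × 0.23125 V = 3.2375 V.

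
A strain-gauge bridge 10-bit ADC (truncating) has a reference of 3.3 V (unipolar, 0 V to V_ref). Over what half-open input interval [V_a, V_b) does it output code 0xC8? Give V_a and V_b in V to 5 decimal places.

[0.64453 V, 0.64775 V)

LSB = 3.3/2^10 = 3.223 mV.
Code 0xC8 = 200 decimal.
V_a = V_low + 200·LSB = 0.644531 V; V_b = V_low + 201·LSB = 0.647754 V.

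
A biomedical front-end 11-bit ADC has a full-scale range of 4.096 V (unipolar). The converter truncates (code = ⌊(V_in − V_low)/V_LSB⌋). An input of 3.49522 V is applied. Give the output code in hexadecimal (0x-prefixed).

With 2048 levels over 4.096 V, one step is 2.000 mV.
Input sits at 1747.610 steps above V_low.
So the output code is 1747.
In hexadecimal (0x-prefixed): 0x6D3.

code 0x6D3 (decimal 1747)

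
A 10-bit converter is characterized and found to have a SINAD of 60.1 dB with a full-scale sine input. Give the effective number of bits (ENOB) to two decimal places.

9.69 bits

ENOB = (SINAD − 1.76) / 6.02 = (60.1 − 1.76)/6.02 = 9.691.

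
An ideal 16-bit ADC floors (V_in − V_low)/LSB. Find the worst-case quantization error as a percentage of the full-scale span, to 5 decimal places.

Truncating → worst-case error = 1 LSB = V_FS/2^16, so 100/65536 = 0.00152588 % of full scale.

0.00153 %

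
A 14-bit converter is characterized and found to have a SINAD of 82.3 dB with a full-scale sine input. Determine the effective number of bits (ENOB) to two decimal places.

13.38 bits

ENOB = (SINAD − 1.76) / 6.02 = (82.3 − 1.76)/6.02 = 13.379.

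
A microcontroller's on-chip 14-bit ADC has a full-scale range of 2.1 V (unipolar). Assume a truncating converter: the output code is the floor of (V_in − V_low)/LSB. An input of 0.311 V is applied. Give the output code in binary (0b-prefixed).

LSB = 2.1 V / 16384 = 128.17 µV.
(0.311 − 0) / 0.000128174 = 2426.392 LSBs.
So the output code is 2426.
In binary (0b-prefixed): 0b100101111010.

code 0b100101111010 (decimal 2426)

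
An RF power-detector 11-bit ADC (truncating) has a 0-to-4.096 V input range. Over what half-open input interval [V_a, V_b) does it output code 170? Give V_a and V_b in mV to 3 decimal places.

LSB = 4.096/2^11 = 2.000 mV.
V_a = V_low + 170·LSB = 0.34 V; V_b = V_low + 171·LSB = 0.342 V.

[340.000 mV, 342.000 mV)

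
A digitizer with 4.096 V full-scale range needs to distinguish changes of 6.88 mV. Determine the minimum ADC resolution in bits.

Number of steps required ≥ 4.096 V / 6.88 mV = 595.35.
Need 2^N ≥ 595.35; 2^9 = 512, 2^10 = 1024.
Minimum N = 10.

10 bits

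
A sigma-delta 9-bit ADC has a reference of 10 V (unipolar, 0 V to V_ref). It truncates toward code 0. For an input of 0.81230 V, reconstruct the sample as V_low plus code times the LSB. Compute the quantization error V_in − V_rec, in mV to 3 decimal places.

11.519 mV

Step size: 10 V ÷ 2^9 = 19.531 mV.
(0.81230 − 0)/0.0195312 = 41.5898; ⌊·⌋ gives code 41.
Reconstructed: 0.80078125 V.
Error = 0.81230 − 0.80078125 = 0.0115187 V = 11.519 mV.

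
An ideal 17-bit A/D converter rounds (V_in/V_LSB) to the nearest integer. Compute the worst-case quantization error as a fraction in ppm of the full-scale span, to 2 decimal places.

3.81 ppm

Rounding → worst-case error = ½ LSB = V_FS/2^18, so 1e+06/262144 = 3.8147 ppm of full scale.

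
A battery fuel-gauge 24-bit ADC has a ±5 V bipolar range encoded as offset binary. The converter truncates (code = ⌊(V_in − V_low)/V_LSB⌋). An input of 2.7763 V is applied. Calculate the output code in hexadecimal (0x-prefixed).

LSB = 10 V / 16777216 = 0.60 µV.
(V_in − V_low)/LSB = (2.7763 − (−5)) / 5.96046e-07 = 13046466.478.
So the output code is 13046466.
In hexadecimal (0x-prefixed): 0xC712C2.

code 0xC712C2 (decimal 13046466)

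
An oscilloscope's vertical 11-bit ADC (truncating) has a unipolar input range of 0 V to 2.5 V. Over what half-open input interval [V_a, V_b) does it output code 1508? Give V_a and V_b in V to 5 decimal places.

LSB = 2.5/2^11 = 1.221 mV.
V_a = V_low + 1508·LSB = 1.84082 V; V_b = V_low + 1509·LSB = 1.84204 V.

[1.84082 V, 1.84204 V)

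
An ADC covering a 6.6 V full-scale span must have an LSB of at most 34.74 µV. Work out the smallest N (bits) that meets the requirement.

Number of steps required ≥ 6.6 V / 34.74 µV = 189982.73.
Need 2^N ≥ 189982.73; 2^17 = 131072, 2^18 = 262144.
Minimum N = 18.

18 bits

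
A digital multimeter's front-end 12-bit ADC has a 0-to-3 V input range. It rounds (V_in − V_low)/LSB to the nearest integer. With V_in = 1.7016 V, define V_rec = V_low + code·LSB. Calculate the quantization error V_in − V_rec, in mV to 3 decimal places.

0.184 mV

LSB = 3/2^12 = 0.732 mV.
Scaled input = 2323.2512 LSBs, so code = 2323.
Code 2323 maps back to 0 + 2323×0.000732422 V = 1.701416 V.
V_in − V_rec = 0.000183984 V = 0.184 mV.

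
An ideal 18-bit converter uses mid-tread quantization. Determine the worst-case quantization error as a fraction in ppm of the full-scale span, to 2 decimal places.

1.91 ppm

Rounding → worst-case error = ½ LSB = V_FS/2^19, so 1e+06/524288 = 1.90735 ppm of full scale.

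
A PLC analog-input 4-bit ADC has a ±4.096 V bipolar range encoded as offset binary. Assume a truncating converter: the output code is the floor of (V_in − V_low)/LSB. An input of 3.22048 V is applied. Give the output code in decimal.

Full-scale span = 8.192 V; LSB = 8.192/2^4 = 0.5120 V.
(V_in − V_low)/LSB = (3.22048 − (−4.096)) / 0.512 = 14.290.
Floor → code 14.

code 14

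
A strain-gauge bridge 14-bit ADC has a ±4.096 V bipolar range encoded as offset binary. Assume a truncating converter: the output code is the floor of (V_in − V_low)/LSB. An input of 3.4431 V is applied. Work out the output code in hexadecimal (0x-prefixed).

With 16384 levels over 8.192 V, one step is 0.500 mV.
(3.4431 − (−4.096)) / 0.0005 = 15078.200 LSBs.
So the output code is 15078.
In hexadecimal (0x-prefixed): 0x3AE6.

code 0x3AE6 (decimal 15078)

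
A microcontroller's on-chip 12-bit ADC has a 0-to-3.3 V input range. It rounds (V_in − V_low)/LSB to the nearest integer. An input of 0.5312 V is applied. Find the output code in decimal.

code 659

LSB = 3.3 V / 4096 = 0.806 mV.
Input sits at 659.332 steps above V_low.
Round → code 659.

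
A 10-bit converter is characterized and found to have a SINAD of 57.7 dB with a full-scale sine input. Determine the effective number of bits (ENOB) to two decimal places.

9.29 bits

ENOB = (SINAD − 1.76) / 6.02 = (57.7 − 1.76)/6.02 = 9.292.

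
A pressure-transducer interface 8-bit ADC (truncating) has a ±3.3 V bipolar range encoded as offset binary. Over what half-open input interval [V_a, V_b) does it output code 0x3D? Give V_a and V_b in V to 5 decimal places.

LSB = 6.6/2^8 = 25.781 mV.
Code 0x3D = 61 decimal.
V_a = V_low + 61·LSB = -1.72734 V; V_b = V_low + 62·LSB = -1.70156 V.

[-1.72734 V, -1.70156 V)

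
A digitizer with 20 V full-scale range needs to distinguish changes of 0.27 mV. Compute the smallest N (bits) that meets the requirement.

17 bits

Number of steps required ≥ 20 V / 0.27 mV = 74074.07.
Need 2^N ≥ 74074.07; 2^16 = 65536, 2^17 = 131072.
Minimum N = 17.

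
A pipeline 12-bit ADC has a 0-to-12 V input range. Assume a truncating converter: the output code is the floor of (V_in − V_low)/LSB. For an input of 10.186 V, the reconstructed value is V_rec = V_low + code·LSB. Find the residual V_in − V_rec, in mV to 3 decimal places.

Step size: 12 V ÷ 2^12 = 2.930 mV.
(V_in − V_low)/LSB = (10.186 − 0)/0.00292969 = 3476.8213 → code 3476 (floor).
Code 3476 maps back to 0 + 3476×0.00292969 V = 10.183594 V.
Error = 10.186 − 10.183594 = 0.00240625 V = 2.406 mV.

2.406 mV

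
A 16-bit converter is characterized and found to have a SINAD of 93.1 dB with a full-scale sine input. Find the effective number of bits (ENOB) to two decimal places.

15.17 bits

ENOB = (SINAD − 1.76) / 6.02 = (93.1 − 1.76)/6.02 = 15.173.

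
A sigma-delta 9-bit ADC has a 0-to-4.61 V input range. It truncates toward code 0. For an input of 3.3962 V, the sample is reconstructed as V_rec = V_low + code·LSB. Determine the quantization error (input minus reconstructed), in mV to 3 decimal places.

1.727 mV

LSB = 4.61/2^9 = 9.004 mV.
(V_in − V_low)/LSB = (3.3962 − 0)/0.00900391 = 377.1918 → code 377 (floor).
Code 377 maps back to 0 + 377×0.00900391 V = 3.3944727 V.
Error = 3.3962 − 3.3944727 = 0.00172734 V = 1.727 mV.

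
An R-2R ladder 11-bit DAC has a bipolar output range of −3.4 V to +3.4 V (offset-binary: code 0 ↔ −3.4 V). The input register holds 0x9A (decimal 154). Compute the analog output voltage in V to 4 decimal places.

LSB = 6.8 V / 2^11 = 3.320 mV.
Code 0x9A = 154 decimal.
V_out = (−3.4) + 154 × 0.00332031 V = -2.88867 V.

-2.8887 V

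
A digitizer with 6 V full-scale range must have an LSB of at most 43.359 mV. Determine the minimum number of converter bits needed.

Number of steps required ≥ 6 V / 43.359 mV = 138.38.
Need 2^N ≥ 138.38; 2^7 = 128, 2^8 = 256.
Minimum N = 8.

8 bits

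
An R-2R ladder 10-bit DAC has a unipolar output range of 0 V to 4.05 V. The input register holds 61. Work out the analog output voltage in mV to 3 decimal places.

241.260 mV

LSB = 4.05 V / 2^10 = 3.955 mV.
V_out = 0 + 61 × 0.00395508 V = 0.24126 V.
= 241.260 mV.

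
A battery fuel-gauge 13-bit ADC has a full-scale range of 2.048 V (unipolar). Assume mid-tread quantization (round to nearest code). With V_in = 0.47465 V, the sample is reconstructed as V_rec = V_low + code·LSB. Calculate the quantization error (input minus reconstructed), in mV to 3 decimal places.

-0.100 mV

One LSB is 2.048 V / 8192 = 250.00 µV.
Scaled input = 1898.6000 LSBs, so code = 1899.
Code 1899 maps back to 0 + 1899×0.00025 V = 0.47475 V.
Difference: -0.0001 V → -0.100 mV.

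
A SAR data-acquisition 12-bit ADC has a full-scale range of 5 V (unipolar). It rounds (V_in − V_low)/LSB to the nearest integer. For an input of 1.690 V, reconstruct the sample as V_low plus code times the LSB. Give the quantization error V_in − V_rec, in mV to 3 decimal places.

One LSB is 5 V / 4096 = 1.221 mV.
(V_in − V_low)/LSB = (1.690 − 0)/0.0012207 = 1384.4480 → code 1384 (round).
Reconstructed: 1.6894531 V.
Difference: 0.000546875 V → 0.547 mV.

0.547 mV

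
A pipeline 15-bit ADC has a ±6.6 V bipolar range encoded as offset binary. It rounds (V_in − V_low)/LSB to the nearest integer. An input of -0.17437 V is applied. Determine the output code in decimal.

With 32768 levels over 13.2 V, one step is 402.83 µV.
Input sits at 15951.140 steps above V_low.
Round → code 15951.

code 15951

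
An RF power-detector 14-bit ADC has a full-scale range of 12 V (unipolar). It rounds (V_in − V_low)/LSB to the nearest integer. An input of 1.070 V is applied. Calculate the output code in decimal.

code 1461

Full-scale span = 12 V; LSB = 12/2^14 = 0.732 mV.
Input sits at 1460.907 steps above V_low.
Round → code 1461.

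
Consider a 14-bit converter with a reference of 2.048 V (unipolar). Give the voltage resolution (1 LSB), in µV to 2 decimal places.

Full-scale span = 2.048 V.
LSB = 2.048 / 2^14 = 2.048 / 16384 = 0.000125 V = 125.00 µV.

125.00 µV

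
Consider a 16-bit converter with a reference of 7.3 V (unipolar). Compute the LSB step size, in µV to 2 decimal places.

Full-scale span = 7.3 V.
LSB = 7.3 / 2^16 = 7.3 / 65536 = 0.000111389 V = 111.39 µV.

111.39 µV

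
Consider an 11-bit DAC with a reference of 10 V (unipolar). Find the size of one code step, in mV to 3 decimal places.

Full-scale span = 10 V.
LSB = 10 / 2^11 = 10 / 2048 = 0.00488281 V = 4.883 mV.

4.883 mV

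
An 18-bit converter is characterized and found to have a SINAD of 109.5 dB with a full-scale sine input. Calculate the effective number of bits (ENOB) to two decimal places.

ENOB = (SINAD − 1.76) / 6.02 = (109.5 − 1.76)/6.02 = 17.897.

17.90 bits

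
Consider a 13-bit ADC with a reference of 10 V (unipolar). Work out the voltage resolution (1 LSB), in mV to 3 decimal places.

Full-scale span = 10 V.
LSB = 10 / 2^13 = 10 / 8192 = 0.0012207 V = 1.221 mV.

1.221 mV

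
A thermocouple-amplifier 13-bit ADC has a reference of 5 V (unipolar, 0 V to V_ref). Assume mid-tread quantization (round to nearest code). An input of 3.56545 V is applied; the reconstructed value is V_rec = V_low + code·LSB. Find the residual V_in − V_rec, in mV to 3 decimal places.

One LSB is 5 V / 8192 = 0.610 mV.
Scaled input = 5841.6333 LSBs, so code = 5842.
Reconstructed: 3.5656738 V.
V_in − V_rec = -0.000223828 V = -0.224 mV.

-0.224 mV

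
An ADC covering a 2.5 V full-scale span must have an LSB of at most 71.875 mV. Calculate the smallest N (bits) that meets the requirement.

Number of steps required ≥ 2.5 V / 71.875 mV = 34.78.
Need 2^N ≥ 34.78; 2^5 = 32, 2^6 = 64.
Minimum N = 6.

6 bits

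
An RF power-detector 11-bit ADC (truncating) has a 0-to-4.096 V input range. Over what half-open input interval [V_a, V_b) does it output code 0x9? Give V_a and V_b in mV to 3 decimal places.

[18.000 mV, 20.000 mV)

LSB = 4.096/2^11 = 2.000 mV.
Code 0x9 = 9 decimal.
V_a = V_low + 9·LSB = 0.018 V; V_b = V_low + 10·LSB = 0.02 V.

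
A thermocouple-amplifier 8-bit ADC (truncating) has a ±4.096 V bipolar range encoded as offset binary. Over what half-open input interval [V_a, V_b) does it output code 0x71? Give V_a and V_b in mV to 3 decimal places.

LSB = 8.192/2^8 = 32.000 mV.
Code 0x71 = 113 decimal.
V_a = V_low + 113·LSB = -0.48 V; V_b = V_low + 114·LSB = -0.448 V.

[-480.000 mV, -448.000 mV)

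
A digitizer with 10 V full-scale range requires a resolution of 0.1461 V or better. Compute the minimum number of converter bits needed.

Number of steps required ≥ 10 V / 0.1461 V = 68.45.
Need 2^N ≥ 68.45; 2^6 = 64, 2^7 = 128.
Minimum N = 7.

7 bits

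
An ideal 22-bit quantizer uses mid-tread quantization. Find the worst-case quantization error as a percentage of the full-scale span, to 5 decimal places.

Rounding → worst-case error = ½ LSB = V_FS/2^23, so 100/8388608 = 1.19209e-05 % of full scale.

0.00001 %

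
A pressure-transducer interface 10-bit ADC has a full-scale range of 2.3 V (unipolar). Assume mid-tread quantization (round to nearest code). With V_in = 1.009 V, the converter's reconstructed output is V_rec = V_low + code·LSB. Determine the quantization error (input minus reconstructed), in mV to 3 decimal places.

0.504 mV

One LSB is 2.3 V / 1024 = 2.246 mV.
Scaled input = 449.2243 LSBs, so code = 449.
V_rec = 0 + 449·0.00224609 = 1.0084961 V.
Difference: 0.000503906 V → 0.504 mV.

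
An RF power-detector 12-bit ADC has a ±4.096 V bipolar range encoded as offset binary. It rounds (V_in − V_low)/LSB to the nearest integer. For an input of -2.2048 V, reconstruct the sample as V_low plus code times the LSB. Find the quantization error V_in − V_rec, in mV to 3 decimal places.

Step size: 8.192 V ÷ 2^12 = 2.000 mV.
(V_in − V_low)/LSB = (-2.2048 − (−4.096))/0.002 = 945.6000 → code 946 (round).
Code 946 maps back to (−4.096) + 946×0.002 V = -2.204 V.
Difference: -0.0008 V → -0.800 mV.

-0.800 mV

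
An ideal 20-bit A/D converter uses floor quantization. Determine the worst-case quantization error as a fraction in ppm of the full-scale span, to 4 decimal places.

0.9537 ppm

Truncating → worst-case error = 1 LSB = V_FS/2^20, so 1e+06/1048576 = 0.953674 ppm of full scale.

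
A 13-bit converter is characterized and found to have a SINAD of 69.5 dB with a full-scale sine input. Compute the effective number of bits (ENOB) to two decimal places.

11.25 bits

ENOB = (SINAD − 1.76) / 6.02 = (69.5 − 1.76)/6.02 = 11.252.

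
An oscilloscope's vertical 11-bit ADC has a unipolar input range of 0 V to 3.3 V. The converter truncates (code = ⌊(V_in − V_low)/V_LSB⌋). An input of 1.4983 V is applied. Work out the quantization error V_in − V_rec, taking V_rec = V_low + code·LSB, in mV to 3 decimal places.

Step size: 3.3 V ÷ 2^11 = 1.611 mV.
(1.4983 − 0)/0.00161133 = 929.8541; ⌊·⌋ gives code 929.
Code 929 maps back to 0 + 929×0.00161133 V = 1.4969238 V.
Error = 1.4983 − 1.4969238 = 0.00137617 V = 1.376 mV.

1.376 mV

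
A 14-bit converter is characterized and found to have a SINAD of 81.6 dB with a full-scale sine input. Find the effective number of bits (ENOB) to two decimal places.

13.26 bits

ENOB = (SINAD − 1.76) / 6.02 = (81.6 − 1.76)/6.02 = 13.262.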